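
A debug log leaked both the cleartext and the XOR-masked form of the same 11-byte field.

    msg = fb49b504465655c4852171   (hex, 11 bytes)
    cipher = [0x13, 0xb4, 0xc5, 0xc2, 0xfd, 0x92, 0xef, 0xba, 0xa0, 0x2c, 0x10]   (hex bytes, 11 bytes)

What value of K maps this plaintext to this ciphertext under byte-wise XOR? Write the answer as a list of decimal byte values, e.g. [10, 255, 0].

Since cipher = msg ⊕ K, XORing both sides with msg gives K = msg ⊕ cipher.
251 xor  19 = 232
 73 xor 180 = 253
181 xor 197 = 112
  4 xor 194 = 198
 70 xor 253 = 187
 86 xor 146 = 196
 85 xor 239 = 186
196 xor 186 = 126
133 xor 160 =  37
 33 xor  44 =  13
113 xor  16 =  97

[232, 253, 112, 198, 187, 196, 186, 126, 37, 13, 97]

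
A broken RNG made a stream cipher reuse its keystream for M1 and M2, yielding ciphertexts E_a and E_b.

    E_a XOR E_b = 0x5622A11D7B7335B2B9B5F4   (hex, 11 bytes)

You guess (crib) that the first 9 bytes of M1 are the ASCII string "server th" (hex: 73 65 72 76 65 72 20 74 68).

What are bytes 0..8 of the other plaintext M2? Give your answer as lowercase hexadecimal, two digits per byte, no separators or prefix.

2547d36b1e0115c6d1

Since E_a ⊕ E_b = M1 ⊕ M2, XORing with the guessed M1 bytes yields the corresponding M2 bytes: M2 = (E_a ⊕ E_b) ⊕ M1.
56 ⊕ 73 = 25
22 ⊕ 65 = 47
a1 ⊕ 72 = d3
1d ⊕ 76 = 6b
7b ⊕ 65 = 1e
73 ⊕ 72 = 01
35 ⊕ 20 = 15
b2 ⊕ 74 = c6
b9 ⊕ 68 = d1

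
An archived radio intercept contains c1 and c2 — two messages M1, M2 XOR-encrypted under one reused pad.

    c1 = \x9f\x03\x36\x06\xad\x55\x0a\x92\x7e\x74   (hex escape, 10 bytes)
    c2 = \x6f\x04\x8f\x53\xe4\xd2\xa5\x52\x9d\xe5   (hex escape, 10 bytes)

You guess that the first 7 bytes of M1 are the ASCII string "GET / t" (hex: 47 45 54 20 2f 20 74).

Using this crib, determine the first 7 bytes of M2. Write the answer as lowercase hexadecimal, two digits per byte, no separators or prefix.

First, c1 ⊕ c2 = (M1 ⊕ K) ⊕ (M2 ⊕ K) = M1 ⊕ M2, so the key drops out. Then M2 = (M1 ⊕ M2) ⊕ M1 over the first 7 bytes.
byte 0: (9f ^ 6f) ^ 47 = f0 ^ 47 = b7
byte 1: (03 ^ 04) ^ 45 = 07 ^ 45 = 42
byte 2: (36 ^ 8f) ^ 54 = b9 ^ 54 = ed
byte 3: (06 ^ 53) ^ 20 = 55 ^ 20 = 75
byte 4: (ad ^ e4) ^ 2f = 49 ^ 2f = 66
byte 5: (55 ^ d2) ^ 20 = 87 ^ 20 = a7
byte 6: (0a ^ a5) ^ 74 = af ^ 74 = db

b742ed7566a7db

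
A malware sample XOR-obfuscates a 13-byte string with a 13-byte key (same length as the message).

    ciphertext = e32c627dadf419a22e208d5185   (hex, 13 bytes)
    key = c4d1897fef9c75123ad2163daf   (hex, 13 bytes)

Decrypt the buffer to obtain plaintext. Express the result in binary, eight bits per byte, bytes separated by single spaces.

XOR is its own inverse, so applying the key byte-wise gives the result directly.
e3 ^ c4 = 27
2c ^ d1 = fd
62 ^ 89 = eb
7d ^ 7f = 02
ad ^ ef = 42
f4 ^ 9c = 68
19 ^ 75 = 6c
a2 ^ 12 = b0
2e ^ 3a = 14
20 ^ d2 = f2
8d ^ 16 = 9b
51 ^ 3d = 6c
85 ^ af = 2a

00100111 11111101 11101011 00000010 01000010 01101000 01101100 10110000 00010100 11110010 10011011 01101100 00101010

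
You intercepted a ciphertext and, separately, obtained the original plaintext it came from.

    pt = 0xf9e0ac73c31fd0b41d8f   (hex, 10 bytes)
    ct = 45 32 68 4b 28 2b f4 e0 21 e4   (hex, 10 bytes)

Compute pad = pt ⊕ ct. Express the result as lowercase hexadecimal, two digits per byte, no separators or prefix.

Since ct = pt ⊕ pad, XORing both sides with pt gives pad = pt ⊕ ct.
byte 0: f9 ⊕ 45 = bc
byte 1: e0 ⊕ 32 = d2
byte 2: ac ⊕ 68 = c4
byte 3: 73 ⊕ 4b = 38
byte 4: c3 ⊕ 28 = eb
byte 5: 1f ⊕ 2b = 34
byte 6: d0 ⊕ f4 = 24
byte 7: b4 ⊕ e0 = 54
byte 8: 1d ⊕ 21 = 3c
byte 9: 8f ⊕ e4 = 6b

bcd2c438eb3424543c6b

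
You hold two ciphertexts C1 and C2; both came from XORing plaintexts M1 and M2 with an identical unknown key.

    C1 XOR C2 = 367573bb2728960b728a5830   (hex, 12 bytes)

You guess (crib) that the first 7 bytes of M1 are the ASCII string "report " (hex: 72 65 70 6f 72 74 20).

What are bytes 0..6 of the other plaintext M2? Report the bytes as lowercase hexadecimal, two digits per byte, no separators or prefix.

441003d4555cb6

Since C1 ⊕ C2 = M1 ⊕ M2, XORing with the guessed M1 bytes yields the corresponding M2 bytes: M2 = (C1 ⊕ C2) ⊕ M1.
36 ^ 72 = 44
75 ^ 65 = 10
73 ^ 70 = 03
bb ^ 6f = d4
27 ^ 72 = 55
28 ^ 74 = 5c
96 ^ 20 = b6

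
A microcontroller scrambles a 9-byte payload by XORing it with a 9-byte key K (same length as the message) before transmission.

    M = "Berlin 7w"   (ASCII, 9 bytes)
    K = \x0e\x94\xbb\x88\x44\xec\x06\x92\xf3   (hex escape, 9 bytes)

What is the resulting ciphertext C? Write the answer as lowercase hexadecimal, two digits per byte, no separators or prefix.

XOR is its own inverse, so applying the key byte-wise gives the result directly.
42 ^ 0e = 4c
65 ^ 94 = f1
72 ^ bb = c9
6c ^ 88 = e4
69 ^ 44 = 2d
6e ^ ec = 82
20 ^ 06 = 26
37 ^ 92 = a5
77 ^ f3 = 84

4cf1c9e42d8226a584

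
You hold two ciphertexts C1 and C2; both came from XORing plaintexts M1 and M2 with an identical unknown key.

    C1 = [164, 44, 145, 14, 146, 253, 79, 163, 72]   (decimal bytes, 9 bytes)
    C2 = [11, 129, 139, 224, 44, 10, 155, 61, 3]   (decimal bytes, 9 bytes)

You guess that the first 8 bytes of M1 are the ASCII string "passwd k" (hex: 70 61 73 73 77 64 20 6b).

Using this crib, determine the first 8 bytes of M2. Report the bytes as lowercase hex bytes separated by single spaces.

First, C1 ⊕ C2 = (M1 ⊕ K) ⊕ (M2 ⊕ K) = M1 ⊕ M2, so the key drops out. Then M2 = (M1 ⊕ M2) ⊕ M1 over the first 8 bytes.
byte 0: (a4 XOR 0b) XOR 70 = af XOR 70 = df
byte 1: (2c XOR 81) XOR 61 = ad XOR 61 = cc
byte 2: (91 XOR 8b) XOR 73 = 1a XOR 73 = 69
byte 3: (0e XOR e0) XOR 73 = ee XOR 73 = 9d
byte 4: (92 XOR 2c) XOR 77 = be XOR 77 = c9
byte 5: (fd XOR 0a) XOR 64 = f7 XOR 64 = 93
byte 6: (4f XOR 9b) XOR 20 = d4 XOR 20 = f4
byte 7: (a3 XOR 3d) XOR 6b = 9e XOR 6b = f5

df cc 69 9d c9 93 f4 f5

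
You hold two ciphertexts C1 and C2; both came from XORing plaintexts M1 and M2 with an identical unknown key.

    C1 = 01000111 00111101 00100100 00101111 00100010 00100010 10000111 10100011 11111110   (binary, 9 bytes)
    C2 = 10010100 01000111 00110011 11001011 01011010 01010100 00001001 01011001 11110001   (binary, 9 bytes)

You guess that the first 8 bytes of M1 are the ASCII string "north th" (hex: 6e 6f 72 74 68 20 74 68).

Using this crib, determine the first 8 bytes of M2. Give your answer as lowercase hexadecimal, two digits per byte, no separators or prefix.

bd1565901056fa92

First, C1 ⊕ C2 = (M1 ⊕ K) ⊕ (M2 ⊕ K) = M1 ⊕ M2, so the key drops out. Then M2 = (M1 ⊕ M2) ⊕ M1 over the first 8 bytes.
byte 0: (47 XOR 94) XOR 6e = d3 XOR 6e = bd
byte 1: (3d XOR 47) XOR 6f = 7a XOR 6f = 15
byte 2: (24 XOR 33) XOR 72 = 17 XOR 72 = 65
byte 3: (2f XOR cb) XOR 74 = e4 XOR 74 = 90
byte 4: (22 XOR 5a) XOR 68 = 78 XOR 68 = 10
byte 5: (22 XOR 54) XOR 20 = 76 XOR 20 = 56
byte 6: (87 XOR 09) XOR 74 = 8e XOR 74 = fa
byte 7: (a3 XOR 59) XOR 68 = fa XOR 68 = 92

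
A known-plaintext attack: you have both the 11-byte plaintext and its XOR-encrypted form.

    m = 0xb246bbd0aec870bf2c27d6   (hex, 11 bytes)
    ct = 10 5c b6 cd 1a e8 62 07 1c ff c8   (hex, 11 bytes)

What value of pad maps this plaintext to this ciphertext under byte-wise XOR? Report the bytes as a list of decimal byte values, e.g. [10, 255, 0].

Since ct = m ⊕ pad, XORing both sides with m gives pad = m ⊕ ct.
b2 XOR 10 = a2
46 XOR 5c = 1a
bb XOR b6 = 0d
d0 XOR cd = 1d
ae XOR 1a = b4
c8 XOR e8 = 20
70 XOR 62 = 12
bf XOR 07 = b8
2c XOR 1c = 30
27 XOR ff = d8
d6 XOR c8 = 1e

[162, 26, 13, 29, 180, 32, 18, 184, 48, 216, 30]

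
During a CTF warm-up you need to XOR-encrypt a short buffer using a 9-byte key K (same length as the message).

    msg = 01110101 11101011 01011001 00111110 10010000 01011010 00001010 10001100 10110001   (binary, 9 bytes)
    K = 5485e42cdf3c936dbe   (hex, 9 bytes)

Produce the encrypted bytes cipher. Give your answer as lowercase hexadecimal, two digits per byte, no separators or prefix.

216ebd124f6699e10f

75 XOR 54 = 21
eb XOR 85 = 6e
59 XOR e4 = bd
3e XOR 2c = 12
90 XOR df = 4f
5a XOR 3c = 66
0a XOR 93 = 99
8c XOR 6d = e1
b1 XOR be = 0f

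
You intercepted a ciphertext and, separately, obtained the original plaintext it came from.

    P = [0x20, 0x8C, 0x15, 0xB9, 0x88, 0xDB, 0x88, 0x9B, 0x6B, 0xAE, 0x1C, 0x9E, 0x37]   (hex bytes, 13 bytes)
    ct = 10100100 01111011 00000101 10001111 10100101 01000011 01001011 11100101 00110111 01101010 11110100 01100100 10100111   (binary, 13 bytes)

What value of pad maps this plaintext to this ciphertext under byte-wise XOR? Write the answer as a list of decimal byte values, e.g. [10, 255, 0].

[132, 247, 16, 54, 45, 152, 195, 126, 92, 196, 232, 250, 144]

Since ct = P ⊕ pad, XORing both sides with P gives pad = P ⊕ ct.
byte 0: 20 ^ a4 = 84
byte 1: 8c ^ 7b = f7
byte 2: 15 ^ 05 = 10
byte 3: b9 ^ 8f = 36
byte 4: 88 ^ a5 = 2d
byte 5: db ^ 43 = 98
byte 6: 88 ^ 4b = c3
byte 7: 9b ^ e5 = 7e
byte 8: 6b ^ 37 = 5c
byte 9: ae ^ 6a = c4
byte 10: 1c ^ f4 = e8
byte 11: 9e ^ 64 = fa
byte 12: 37 ^ a7 = 90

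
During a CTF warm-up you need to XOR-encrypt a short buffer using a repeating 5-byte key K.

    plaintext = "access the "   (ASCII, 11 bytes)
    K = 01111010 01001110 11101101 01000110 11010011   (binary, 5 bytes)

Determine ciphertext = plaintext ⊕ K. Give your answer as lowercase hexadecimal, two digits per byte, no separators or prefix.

The 5-byte key repeats, so the effective keystream is 7a 4e ed 46 d3 7a 4e ed 46 d3 7a.
byte 0: 61 ⊕ 7a = 1b
byte 1: 63 ⊕ 4e = 2d
byte 2: 63 ⊕ ed = 8e
byte 3: 65 ⊕ 46 = 23
byte 4: 73 ⊕ d3 = a0
byte 5: 73 ⊕ 7a = 09
byte 6: 20 ⊕ 4e = 6e
byte 7: 74 ⊕ ed = 99
byte 8: 68 ⊕ 46 = 2e
byte 9: 65 ⊕ d3 = b6
byte 10: 20 ⊕ 7a = 5a

1b2d8e23a0096e992eb65a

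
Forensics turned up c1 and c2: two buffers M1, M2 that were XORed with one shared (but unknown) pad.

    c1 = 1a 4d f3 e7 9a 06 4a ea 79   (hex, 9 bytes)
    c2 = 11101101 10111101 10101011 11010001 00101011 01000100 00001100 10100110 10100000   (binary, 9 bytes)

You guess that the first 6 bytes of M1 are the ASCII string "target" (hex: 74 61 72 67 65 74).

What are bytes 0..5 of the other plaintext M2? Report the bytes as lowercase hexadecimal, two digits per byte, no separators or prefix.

83912a51d436

First, c1 ⊕ c2 = (M1 ⊕ K) ⊕ (M2 ⊕ K) = M1 ⊕ M2, so the key drops out. Then M2 = (M1 ⊕ M2) ⊕ M1 over the first 6 bytes.
byte 0: (1a XOR ed) XOR 74 = f7 XOR 74 = 83
byte 1: (4d XOR bd) XOR 61 = f0 XOR 61 = 91
byte 2: (f3 XOR ab) XOR 72 = 58 XOR 72 = 2a
byte 3: (e7 XOR d1) XOR 67 = 36 XOR 67 = 51
byte 4: (9a XOR 2b) XOR 65 = b1 XOR 65 = d4
byte 5: (06 XOR 44) XOR 74 = 42 XOR 74 = 36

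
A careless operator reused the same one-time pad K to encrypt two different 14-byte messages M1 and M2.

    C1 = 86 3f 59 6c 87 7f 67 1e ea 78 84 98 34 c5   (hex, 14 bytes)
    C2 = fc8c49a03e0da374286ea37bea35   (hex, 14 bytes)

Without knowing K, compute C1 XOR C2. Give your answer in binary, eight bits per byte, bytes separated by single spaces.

C1 ⊕ C2 = (M1 ⊕ K) ⊕ (M2 ⊕ K) = M1 ⊕ M2 — the shared key cancels under XOR.
10000110 XOR 11111100 = 01111010
00111111 XOR 10001100 = 10110011
01011001 XOR 01001001 = 00010000
01101100 XOR 10100000 = 11001100
10000111 XOR 00111110 = 10111001
01111111 XOR 00001101 = 01110010
01100111 XOR 10100011 = 11000100
00011110 XOR 01110100 = 01101010
11101010 XOR 00101000 = 11000010
01111000 XOR 01101110 = 00010110
10000100 XOR 10100011 = 00100111
10011000 XOR 01111011 = 11100011
00110100 XOR 11101010 = 11011110
11000101 XOR 00110101 = 11110000

01111010 10110011 00010000 11001100 10111001 01110010 11000100 01101010 11000010 00010110 00100111 11100011 11011110 11110000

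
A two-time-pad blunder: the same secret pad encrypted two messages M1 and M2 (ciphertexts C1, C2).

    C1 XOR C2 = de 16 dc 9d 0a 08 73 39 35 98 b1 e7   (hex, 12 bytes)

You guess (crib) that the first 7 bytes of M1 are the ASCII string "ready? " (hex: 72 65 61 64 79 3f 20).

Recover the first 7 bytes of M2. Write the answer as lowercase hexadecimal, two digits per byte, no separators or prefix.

Since C1 ⊕ C2 = M1 ⊕ M2, XORing with the guessed M1 bytes yields the corresponding M2 bytes: M2 = (C1 ⊕ C2) ⊕ M1.
de ^ 72 = ac
16 ^ 65 = 73
dc ^ 61 = bd
9d ^ 64 = f9
0a ^ 79 = 73
08 ^ 3f = 37
73 ^ 20 = 53

ac73bdf9733753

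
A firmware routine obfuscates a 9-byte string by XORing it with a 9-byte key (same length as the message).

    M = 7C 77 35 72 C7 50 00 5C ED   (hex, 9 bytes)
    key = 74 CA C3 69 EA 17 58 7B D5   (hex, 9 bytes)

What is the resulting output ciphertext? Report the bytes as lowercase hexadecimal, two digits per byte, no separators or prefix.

08bdf61b2d47582738

XOR is its own inverse, so applying the key byte-wise gives the result directly.
byte 0: 7c ^ 74 = 08
byte 1: 77 ^ ca = bd
byte 2: 35 ^ c3 = f6
byte 3: 72 ^ 69 = 1b
byte 4: c7 ^ ea = 2d
byte 5: 50 ^ 17 = 47
byte 6: 00 ^ 58 = 58
byte 7: 5c ^ 7b = 27
byte 8: ed ^ d5 = 38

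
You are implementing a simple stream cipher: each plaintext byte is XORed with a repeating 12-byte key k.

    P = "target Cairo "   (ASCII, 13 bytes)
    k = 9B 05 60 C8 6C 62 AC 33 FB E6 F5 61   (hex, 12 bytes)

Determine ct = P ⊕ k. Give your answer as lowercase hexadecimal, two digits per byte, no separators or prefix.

ef6412af09168c709a8f870ebb

The 12-byte key repeats, so the effective keystream is 9b 05 60 c8 6c 62 ac 33 fb e6 f5 61 9b.
byte 0: 01110100 ^ 10011011 = 11101111
byte 1: 01100001 ^ 00000101 = 01100100
byte 2: 01110010 ^ 01100000 = 00010010
byte 3: 01100111 ^ 11001000 = 10101111
byte 4: 01100101 ^ 01101100 = 00001001
byte 5: 01110100 ^ 01100010 = 00010110
byte 6: 00100000 ^ 10101100 = 10001100
byte 7: 01000011 ^ 00110011 = 01110000
byte 8: 01100001 ^ 11111011 = 10011010
byte 9: 01101001 ^ 11100110 = 10001111
byte 10: 01110010 ^ 11110101 = 10000111
byte 11: 01101111 ^ 01100001 = 00001110
byte 12: 00100000 ^ 10011011 = 10111011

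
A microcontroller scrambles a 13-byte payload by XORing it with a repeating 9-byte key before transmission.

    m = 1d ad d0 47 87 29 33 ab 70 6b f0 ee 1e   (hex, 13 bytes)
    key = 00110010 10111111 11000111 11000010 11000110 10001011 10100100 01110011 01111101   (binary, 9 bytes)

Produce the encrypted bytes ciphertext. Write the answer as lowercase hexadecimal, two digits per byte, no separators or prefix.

2f12178541a297d80d594f29dc

The 9-byte key repeats, so the effective keystream is 32 bf c7 c2 c6 8b a4 73 7d 32 bf c7 c2.
byte 0: 1d XOR 32 = 2f
byte 1: ad XOR bf = 12
byte 2: d0 XOR c7 = 17
byte 3: 47 XOR c2 = 85
byte 4: 87 XOR c6 = 41
byte 5: 29 XOR 8b = a2
byte 6: 33 XOR a4 = 97
byte 7: ab XOR 73 = d8
byte 8: 70 XOR 7d = 0d
byte 9: 6b XOR 32 = 59
byte 10: f0 XOR bf = 4f
byte 11: ee XOR c7 = 29
byte 12: 1e XOR c2 = dc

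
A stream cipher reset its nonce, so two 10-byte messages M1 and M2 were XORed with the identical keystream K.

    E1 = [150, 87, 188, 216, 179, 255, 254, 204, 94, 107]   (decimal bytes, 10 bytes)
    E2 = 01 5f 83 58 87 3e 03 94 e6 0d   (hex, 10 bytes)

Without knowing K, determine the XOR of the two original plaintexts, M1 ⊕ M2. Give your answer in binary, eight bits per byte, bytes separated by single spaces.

E1 ⊕ E2 = (M1 ⊕ K) ⊕ (M2 ⊕ K) = M1 ⊕ M2 — the shared key cancels under XOR.
10010110 ⊕ 00000001 = 10010111
01010111 ⊕ 01011111 = 00001000
10111100 ⊕ 10000011 = 00111111
11011000 ⊕ 01011000 = 10000000
10110011 ⊕ 10000111 = 00110100
11111111 ⊕ 00111110 = 11000001
11111110 ⊕ 00000011 = 11111101
11001100 ⊕ 10010100 = 01011000
01011110 ⊕ 11100110 = 10111000
01101011 ⊕ 00001101 = 01100110

10010111 00001000 00111111 10000000 00110100 11000001 11111101 01011000 10111000 01100110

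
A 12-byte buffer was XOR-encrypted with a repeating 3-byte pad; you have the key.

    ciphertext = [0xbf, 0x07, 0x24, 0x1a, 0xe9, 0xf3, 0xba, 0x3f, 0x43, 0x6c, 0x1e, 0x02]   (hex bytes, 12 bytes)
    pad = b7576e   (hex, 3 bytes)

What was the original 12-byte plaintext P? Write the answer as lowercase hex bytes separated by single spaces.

The 3-byte key repeats, so the effective keystream is b7 57 6e b7 57 6e b7 57 6e b7 57 6e.
byte 0: bf xor b7 = 08
byte 1: 07 xor 57 = 50
byte 2: 24 xor 6e = 4a
byte 3: 1a xor b7 = ad
byte 4: e9 xor 57 = be
byte 5: f3 xor 6e = 9d
byte 6: ba xor b7 = 0d
byte 7: 3f xor 57 = 68
byte 8: 43 xor 6e = 2d
byte 9: 6c xor b7 = db
byte 10: 1e xor 57 = 49
byte 11: 02 xor 6e = 6c

08 50 4a ad be 9d 0d 68 2d db 49 6c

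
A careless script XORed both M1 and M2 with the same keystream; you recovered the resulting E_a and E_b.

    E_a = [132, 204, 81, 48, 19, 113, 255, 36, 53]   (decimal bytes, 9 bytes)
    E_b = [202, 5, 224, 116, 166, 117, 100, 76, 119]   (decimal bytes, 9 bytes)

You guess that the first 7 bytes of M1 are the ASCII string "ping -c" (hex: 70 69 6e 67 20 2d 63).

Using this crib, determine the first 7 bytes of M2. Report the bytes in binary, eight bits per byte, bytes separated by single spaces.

00111110 10100000 11011111 00100011 10010101 00101001 11111000

First, E_a ⊕ E_b = (M1 ⊕ K) ⊕ (M2 ⊕ K) = M1 ⊕ M2, so the key drops out. Then M2 = (M1 ⊕ M2) ⊕ M1 over the first 7 bytes.
byte 0: (84 ⊕ ca) ⊕ 70 = 4e ⊕ 70 = 3e
byte 1: (cc ⊕ 05) ⊕ 69 = c9 ⊕ 69 = a0
byte 2: (51 ⊕ e0) ⊕ 6e = b1 ⊕ 6e = df
byte 3: (30 ⊕ 74) ⊕ 67 = 44 ⊕ 67 = 23
byte 4: (13 ⊕ a6) ⊕ 20 = b5 ⊕ 20 = 95
byte 5: (71 ⊕ 75) ⊕ 2d = 04 ⊕ 2d = 29
byte 6: (ff ⊕ 64) ⊕ 63 = 9b ⊕ 63 = f8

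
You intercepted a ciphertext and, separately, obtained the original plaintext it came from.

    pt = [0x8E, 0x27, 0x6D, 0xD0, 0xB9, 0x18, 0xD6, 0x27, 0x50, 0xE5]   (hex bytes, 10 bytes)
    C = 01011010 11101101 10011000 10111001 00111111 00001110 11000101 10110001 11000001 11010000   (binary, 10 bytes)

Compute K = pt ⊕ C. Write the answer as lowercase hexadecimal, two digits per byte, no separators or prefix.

Since C = pt ⊕ K, XORing both sides with pt gives K = pt ⊕ C.
142 xor  90 = 212
 39 xor 237 = 202
109 xor 152 = 245
208 xor 185 = 105
185 xor  63 = 134
 24 xor  14 =  22
214 xor 197 =  19
 39 xor 177 = 150
 80 xor 193 = 145
229 xor 208 =  53

d4caf569861613969135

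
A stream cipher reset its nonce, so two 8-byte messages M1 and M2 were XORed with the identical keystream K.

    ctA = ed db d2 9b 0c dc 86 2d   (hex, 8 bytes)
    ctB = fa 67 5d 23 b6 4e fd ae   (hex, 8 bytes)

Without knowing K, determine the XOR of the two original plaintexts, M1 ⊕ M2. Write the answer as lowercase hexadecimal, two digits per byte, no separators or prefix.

17bc8fb8ba927b83

ctA ⊕ ctB = (M1 ⊕ K) ⊕ (M2 ⊕ K) = M1 ⊕ M2 — the shared key cancels under XOR.
ed xor fa = 17
db xor 67 = bc
d2 xor 5d = 8f
9b xor 23 = b8
0c xor b6 = ba
dc xor 4e = 92
86 xor fd = 7b
2d xor ae = 83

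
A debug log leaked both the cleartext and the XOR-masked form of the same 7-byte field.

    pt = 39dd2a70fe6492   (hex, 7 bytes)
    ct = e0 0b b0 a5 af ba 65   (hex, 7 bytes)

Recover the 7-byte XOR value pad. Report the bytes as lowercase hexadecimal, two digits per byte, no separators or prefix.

Since ct = pt ⊕ pad, XORing both sides with pt gives pad = pt ⊕ ct.
39 XOR e0 = d9
dd XOR 0b = d6
2a XOR b0 = 9a
70 XOR a5 = d5
fe XOR af = 51
64 XOR ba = de
92 XOR 65 = f7

d9d69ad551def7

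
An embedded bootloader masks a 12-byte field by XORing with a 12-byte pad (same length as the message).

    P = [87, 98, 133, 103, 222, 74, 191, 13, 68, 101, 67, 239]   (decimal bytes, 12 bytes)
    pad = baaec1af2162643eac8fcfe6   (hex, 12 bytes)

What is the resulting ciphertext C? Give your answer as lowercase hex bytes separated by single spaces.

ed cc 44 c8 ff 28 db 33 e8 ea 8c 09

XOR is its own inverse, so applying the key byte-wise gives the result directly.
byte 0: 57 XOR ba = ed
byte 1: 62 XOR ae = cc
byte 2: 85 XOR c1 = 44
byte 3: 67 XOR af = c8
byte 4: de XOR 21 = ff
byte 5: 4a XOR 62 = 28
byte 6: bf XOR 64 = db
byte 7: 0d XOR 3e = 33
byte 8: 44 XOR ac = e8
byte 9: 65 XOR 8f = ea
byte 10: 43 XOR cf = 8c
byte 11: ef XOR e6 = 09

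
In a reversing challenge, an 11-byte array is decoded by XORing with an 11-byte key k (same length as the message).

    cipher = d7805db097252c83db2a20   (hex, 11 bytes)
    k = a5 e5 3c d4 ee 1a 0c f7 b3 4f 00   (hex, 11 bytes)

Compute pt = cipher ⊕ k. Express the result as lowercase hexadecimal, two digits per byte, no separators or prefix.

72656164793f2074686520

XOR is its own inverse, so applying the key byte-wise gives the result directly.
d7 xor a5 = 72
80 xor e5 = 65
5d xor 3c = 61
b0 xor d4 = 64
97 xor ee = 79
25 xor 1a = 3f
2c xor 0c = 20
83 xor f7 = 74
db xor b3 = 68
2a xor 4f = 65
20 xor 00 = 20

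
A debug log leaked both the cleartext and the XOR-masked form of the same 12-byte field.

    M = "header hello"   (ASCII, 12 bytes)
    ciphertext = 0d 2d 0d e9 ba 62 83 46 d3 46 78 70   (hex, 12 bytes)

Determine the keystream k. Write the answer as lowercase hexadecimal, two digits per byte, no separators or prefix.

65486c8ddf10a32eb62a141f

Since ciphertext = M ⊕ k, XORing both sides with M gives k = M ⊕ ciphertext.
68 ⊕ 0d = 65
65 ⊕ 2d = 48
61 ⊕ 0d = 6c
64 ⊕ e9 = 8d
65 ⊕ ba = df
72 ⊕ 62 = 10
20 ⊕ 83 = a3
68 ⊕ 46 = 2e
65 ⊕ d3 = b6
6c ⊕ 46 = 2a
6c ⊕ 78 = 14
6f ⊕ 70 = 1f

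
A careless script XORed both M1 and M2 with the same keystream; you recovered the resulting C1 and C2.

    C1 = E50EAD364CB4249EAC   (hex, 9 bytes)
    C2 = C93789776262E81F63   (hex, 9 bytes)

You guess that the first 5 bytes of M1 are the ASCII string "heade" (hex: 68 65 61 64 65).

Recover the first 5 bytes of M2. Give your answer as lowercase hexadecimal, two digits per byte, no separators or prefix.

445c45254b

First, C1 ⊕ C2 = (M1 ⊕ K) ⊕ (M2 ⊕ K) = M1 ⊕ M2, so the key drops out. Then M2 = (M1 ⊕ M2) ⊕ M1 over the first 5 bytes.
byte 0: (e5 XOR c9) XOR 68 = 2c XOR 68 = 44
byte 1: (0e XOR 37) XOR 65 = 39 XOR 65 = 5c
byte 2: (ad XOR 89) XOR 61 = 24 XOR 61 = 45
byte 3: (36 XOR 77) XOR 64 = 41 XOR 64 = 25
byte 4: (4c XOR 62) XOR 65 = 2e XOR 65 = 4b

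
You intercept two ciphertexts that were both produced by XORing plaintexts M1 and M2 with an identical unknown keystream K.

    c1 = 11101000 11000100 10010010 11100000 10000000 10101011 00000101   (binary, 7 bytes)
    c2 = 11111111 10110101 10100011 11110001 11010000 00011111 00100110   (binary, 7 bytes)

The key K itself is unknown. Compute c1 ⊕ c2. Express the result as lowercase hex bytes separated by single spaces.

17 71 31 11 50 b4 23

c1 ⊕ c2 = (M1 ⊕ K) ⊕ (M2 ⊕ K) = M1 ⊕ M2 — the shared key cancels under XOR.
byte 0: 11101000 xor 11111111 = 00010111
byte 1: 11000100 xor 10110101 = 01110001
byte 2: 10010010 xor 10100011 = 00110001
byte 3: 11100000 xor 11110001 = 00010001
byte 4: 10000000 xor 11010000 = 01010000
byte 5: 10101011 xor 00011111 = 10110100
byte 6: 00000101 xor 00100110 = 00100011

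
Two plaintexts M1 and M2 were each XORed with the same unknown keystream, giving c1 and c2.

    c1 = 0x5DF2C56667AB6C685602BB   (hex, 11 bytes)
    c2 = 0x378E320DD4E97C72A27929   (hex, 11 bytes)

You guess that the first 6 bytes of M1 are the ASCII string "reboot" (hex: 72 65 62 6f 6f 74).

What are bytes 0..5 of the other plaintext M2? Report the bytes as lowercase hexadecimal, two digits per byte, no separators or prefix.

18199504dc36

First, c1 ⊕ c2 = (M1 ⊕ K) ⊕ (M2 ⊕ K) = M1 ⊕ M2, so the key drops out. Then M2 = (M1 ⊕ M2) ⊕ M1 over the first 6 bytes.
byte 0: (5d XOR 37) XOR 72 = 6a XOR 72 = 18
byte 1: (f2 XOR 8e) XOR 65 = 7c XOR 65 = 19
byte 2: (c5 XOR 32) XOR 62 = f7 XOR 62 = 95
byte 3: (66 XOR 0d) XOR 6f = 6b XOR 6f = 04
byte 4: (67 XOR d4) XOR 6f = b3 XOR 6f = dc
byte 5: (ab XOR e9) XOR 74 = 42 XOR 74 = 36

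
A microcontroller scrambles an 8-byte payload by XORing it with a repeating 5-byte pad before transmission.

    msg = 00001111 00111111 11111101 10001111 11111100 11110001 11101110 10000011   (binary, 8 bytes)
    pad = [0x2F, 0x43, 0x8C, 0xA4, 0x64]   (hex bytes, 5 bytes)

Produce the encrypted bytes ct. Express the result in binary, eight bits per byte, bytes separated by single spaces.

00100000 01111100 01110001 00101011 10011000 11011110 10101101 00001111

The 5-byte key repeats, so the effective keystream is 2f 43 8c a4 64 2f 43 8c.
byte 0:  15 ⊕  47 =  32
byte 1:  63 ⊕  67 = 124
byte 2: 253 ⊕ 140 = 113
byte 3: 143 ⊕ 164 =  43
byte 4: 252 ⊕ 100 = 152
byte 5: 241 ⊕  47 = 222
byte 6: 238 ⊕  67 = 173
byte 7: 131 ⊕ 140 =  15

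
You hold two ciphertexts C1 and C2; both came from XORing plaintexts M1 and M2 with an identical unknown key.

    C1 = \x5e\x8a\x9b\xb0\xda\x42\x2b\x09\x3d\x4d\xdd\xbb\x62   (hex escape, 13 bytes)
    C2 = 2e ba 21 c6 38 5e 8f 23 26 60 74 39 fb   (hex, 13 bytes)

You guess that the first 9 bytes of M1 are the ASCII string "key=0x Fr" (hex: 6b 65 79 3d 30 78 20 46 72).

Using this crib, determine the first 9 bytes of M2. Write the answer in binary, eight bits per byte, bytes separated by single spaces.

First, C1 ⊕ C2 = (M1 ⊕ K) ⊕ (M2 ⊕ K) = M1 ⊕ M2, so the key drops out. Then M2 = (M1 ⊕ M2) ⊕ M1 over the first 9 bytes.
byte 0: (5e xor 2e) xor 6b = 70 xor 6b = 1b
byte 1: (8a xor ba) xor 65 = 30 xor 65 = 55
byte 2: (9b xor 21) xor 79 = ba xor 79 = c3
byte 3: (b0 xor c6) xor 3d = 76 xor 3d = 4b
byte 4: (da xor 38) xor 30 = e2 xor 30 = d2
byte 5: (42 xor 5e) xor 78 = 1c xor 78 = 64
byte 6: (2b xor 8f) xor 20 = a4 xor 20 = 84
byte 7: (09 xor 23) xor 46 = 2a xor 46 = 6c
byte 8: (3d xor 26) xor 72 = 1b xor 72 = 69

00011011 01010101 11000011 01001011 11010010 01100100 10000100 01101100 01101001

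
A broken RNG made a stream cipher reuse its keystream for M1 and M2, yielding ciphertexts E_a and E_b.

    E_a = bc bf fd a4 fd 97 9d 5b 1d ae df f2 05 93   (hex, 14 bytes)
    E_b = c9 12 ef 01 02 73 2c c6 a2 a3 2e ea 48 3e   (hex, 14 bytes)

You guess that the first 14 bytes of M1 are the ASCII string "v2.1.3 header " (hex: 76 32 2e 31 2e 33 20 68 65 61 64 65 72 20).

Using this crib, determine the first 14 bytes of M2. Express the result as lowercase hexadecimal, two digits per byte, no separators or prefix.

039f3c94d1d791f5da6c957d3f8d

First, E_a ⊕ E_b = (M1 ⊕ K) ⊕ (M2 ⊕ K) = M1 ⊕ M2, so the key drops out. Then M2 = (M1 ⊕ M2) ⊕ M1 over the first 14 bytes.
byte 0: (bc ⊕ c9) ⊕ 76 = 75 ⊕ 76 = 03
byte 1: (bf ⊕ 12) ⊕ 32 = ad ⊕ 32 = 9f
byte 2: (fd ⊕ ef) ⊕ 2e = 12 ⊕ 2e = 3c
byte 3: (a4 ⊕ 01) ⊕ 31 = a5 ⊕ 31 = 94
byte 4: (fd ⊕ 02) ⊕ 2e = ff ⊕ 2e = d1
byte 5: (97 ⊕ 73) ⊕ 33 = e4 ⊕ 33 = d7
byte 6: (9d ⊕ 2c) ⊕ 20 = b1 ⊕ 20 = 91
byte 7: (5b ⊕ c6) ⊕ 68 = 9d ⊕ 68 = f5
byte 8: (1d ⊕ a2) ⊕ 65 = bf ⊕ 65 = da
byte 9: (ae ⊕ a3) ⊕ 61 = 0d ⊕ 61 = 6c
byte 10: (df ⊕ 2e) ⊕ 64 = f1 ⊕ 64 = 95
byte 11: (f2 ⊕ ea) ⊕ 65 = 18 ⊕ 65 = 7d
byte 12: (05 ⊕ 48) ⊕ 72 = 4d ⊕ 72 = 3f
byte 13: (93 ⊕ 3e) ⊕ 20 = ad ⊕ 20 = 8d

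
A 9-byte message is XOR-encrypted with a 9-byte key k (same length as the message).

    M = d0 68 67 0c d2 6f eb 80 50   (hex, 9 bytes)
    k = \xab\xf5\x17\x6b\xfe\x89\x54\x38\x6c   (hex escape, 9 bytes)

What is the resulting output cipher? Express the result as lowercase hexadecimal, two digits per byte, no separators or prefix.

7b9d70672ce6bfb83c

d0 ^ ab = 7b
68 ^ f5 = 9d
67 ^ 17 = 70
0c ^ 6b = 67
d2 ^ fe = 2c
6f ^ 89 = e6
eb ^ 54 = bf
80 ^ 38 = b8
50 ^ 6c = 3c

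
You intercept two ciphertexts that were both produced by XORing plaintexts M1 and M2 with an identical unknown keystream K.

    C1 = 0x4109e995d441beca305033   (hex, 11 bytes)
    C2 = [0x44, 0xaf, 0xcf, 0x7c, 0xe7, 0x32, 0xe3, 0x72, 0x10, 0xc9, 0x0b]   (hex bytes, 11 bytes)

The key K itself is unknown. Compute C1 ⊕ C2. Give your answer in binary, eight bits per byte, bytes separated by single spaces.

C1 ⊕ C2 = (M1 ⊕ K) ⊕ (M2 ⊕ K) = M1 ⊕ M2 — the shared key cancels under XOR.
41 ⊕ 44 = 05
09 ⊕ af = a6
e9 ⊕ cf = 26
95 ⊕ 7c = e9
d4 ⊕ e7 = 33
41 ⊕ 32 = 73
be ⊕ e3 = 5d
ca ⊕ 72 = b8
30 ⊕ 10 = 20
50 ⊕ c9 = 99
33 ⊕ 0b = 38

00000101 10100110 00100110 11101001 00110011 01110011 01011101 10111000 00100000 10011001 00111000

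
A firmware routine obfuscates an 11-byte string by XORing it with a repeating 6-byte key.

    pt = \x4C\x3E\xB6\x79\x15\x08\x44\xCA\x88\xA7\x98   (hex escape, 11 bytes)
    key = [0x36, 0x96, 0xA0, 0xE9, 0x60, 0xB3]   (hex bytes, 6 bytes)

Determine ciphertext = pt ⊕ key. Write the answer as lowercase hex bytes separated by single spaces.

The 6-byte key repeats, so the effective keystream is 36 96 a0 e9 60 b3 36 96 a0 e9 60.
byte 0: 4c ^ 36 = 7a
byte 1: 3e ^ 96 = a8
byte 2: b6 ^ a0 = 16
byte 3: 79 ^ e9 = 90
byte 4: 15 ^ 60 = 75
byte 5: 08 ^ b3 = bb
byte 6: 44 ^ 36 = 72
byte 7: ca ^ 96 = 5c
byte 8: 88 ^ a0 = 28
byte 9: a7 ^ e9 = 4e
byte 10: 98 ^ 60 = f8

7a a8 16 90 75 bb 72 5c 28 4e f8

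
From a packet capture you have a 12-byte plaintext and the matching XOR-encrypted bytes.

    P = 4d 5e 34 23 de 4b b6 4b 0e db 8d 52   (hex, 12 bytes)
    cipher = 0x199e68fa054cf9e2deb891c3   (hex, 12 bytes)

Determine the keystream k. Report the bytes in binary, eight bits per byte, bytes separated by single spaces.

Since cipher = P ⊕ k, XORing both sides with P gives k = P ⊕ cipher.
byte 0: 4d XOR 19 = 54
byte 1: 5e XOR 9e = c0
byte 2: 34 XOR 68 = 5c
byte 3: 23 XOR fa = d9
byte 4: de XOR 05 = db
byte 5: 4b XOR 4c = 07
byte 6: b6 XOR f9 = 4f
byte 7: 4b XOR e2 = a9
byte 8: 0e XOR de = d0
byte 9: db XOR b8 = 63
byte 10: 8d XOR 91 = 1c
byte 11: 52 XOR c3 = 91

01010100 11000000 01011100 11011001 11011011 00000111 01001111 10101001 11010000 01100011 00011100 10010001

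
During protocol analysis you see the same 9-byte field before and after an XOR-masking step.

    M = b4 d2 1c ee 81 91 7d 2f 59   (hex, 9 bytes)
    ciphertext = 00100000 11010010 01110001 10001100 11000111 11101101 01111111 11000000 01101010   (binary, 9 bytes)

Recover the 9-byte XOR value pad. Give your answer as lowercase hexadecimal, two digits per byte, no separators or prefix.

94006d62467c02ef33

Since ciphertext = M ⊕ pad, XORing both sides with M gives pad = M ⊕ ciphertext.
b4 ⊕ 20 = 94
d2 ⊕ d2 = 00
1c ⊕ 71 = 6d
ee ⊕ 8c = 62
81 ⊕ c7 = 46
91 ⊕ ed = 7c
7d ⊕ 7f = 02
2f ⊕ c0 = ef
59 ⊕ 6a = 33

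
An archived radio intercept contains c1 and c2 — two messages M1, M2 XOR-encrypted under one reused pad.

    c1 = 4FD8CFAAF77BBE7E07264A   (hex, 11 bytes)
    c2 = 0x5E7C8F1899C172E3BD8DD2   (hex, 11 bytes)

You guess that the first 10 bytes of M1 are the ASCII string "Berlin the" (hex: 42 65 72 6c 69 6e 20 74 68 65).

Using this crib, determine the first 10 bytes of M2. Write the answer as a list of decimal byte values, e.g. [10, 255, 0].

First, c1 ⊕ c2 = (M1 ⊕ K) ⊕ (M2 ⊕ K) = M1 ⊕ M2, so the key drops out. Then M2 = (M1 ⊕ M2) ⊕ M1 over the first 10 bytes.
byte 0: (4f xor 5e) xor 42 = 11 xor 42 = 53
byte 1: (d8 xor 7c) xor 65 = a4 xor 65 = c1
byte 2: (cf xor 8f) xor 72 = 40 xor 72 = 32
byte 3: (aa xor 18) xor 6c = b2 xor 6c = de
byte 4: (f7 xor 99) xor 69 = 6e xor 69 = 07
byte 5: (7b xor c1) xor 6e = ba xor 6e = d4
byte 6: (be xor 72) xor 20 = cc xor 20 = ec
byte 7: (7e xor e3) xor 74 = 9d xor 74 = e9
byte 8: (07 xor bd) xor 68 = ba xor 68 = d2
byte 9: (26 xor 8d) xor 65 = ab xor 65 = ce

[83, 193, 50, 222, 7, 212, 236, 233, 210, 206]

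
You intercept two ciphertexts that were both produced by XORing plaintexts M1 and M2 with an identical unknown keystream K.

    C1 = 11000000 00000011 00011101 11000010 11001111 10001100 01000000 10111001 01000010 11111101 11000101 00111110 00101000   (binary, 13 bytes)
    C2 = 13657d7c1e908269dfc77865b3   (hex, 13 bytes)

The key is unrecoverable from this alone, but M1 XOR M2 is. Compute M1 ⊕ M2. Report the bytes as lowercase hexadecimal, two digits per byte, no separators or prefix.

C1 ⊕ C2 = (M1 ⊕ K) ⊕ (M2 ⊕ K) = M1 ⊕ M2 — the shared key cancels under XOR.
byte 0: c0 XOR 13 = d3
byte 1: 03 XOR 65 = 66
byte 2: 1d XOR 7d = 60
byte 3: c2 XOR 7c = be
byte 4: cf XOR 1e = d1
byte 5: 8c XOR 90 = 1c
byte 6: 40 XOR 82 = c2
byte 7: b9 XOR 69 = d0
byte 8: 42 XOR df = 9d
byte 9: fd XOR c7 = 3a
byte 10: c5 XOR 78 = bd
byte 11: 3e XOR 65 = 5b
byte 12: 28 XOR b3 = 9b

d36660bed11cc2d09d3abd5b9b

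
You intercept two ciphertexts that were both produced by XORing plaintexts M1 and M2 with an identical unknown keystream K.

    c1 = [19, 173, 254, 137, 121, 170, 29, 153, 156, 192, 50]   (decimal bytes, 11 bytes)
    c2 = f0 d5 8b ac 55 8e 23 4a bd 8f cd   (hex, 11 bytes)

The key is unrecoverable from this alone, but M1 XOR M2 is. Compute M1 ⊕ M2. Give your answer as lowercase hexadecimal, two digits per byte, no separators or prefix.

e37875252c243ed3214fff

c1 ⊕ c2 = (M1 ⊕ K) ⊕ (M2 ⊕ K) = M1 ⊕ M2 — the shared key cancels under XOR.
byte 0: 13 XOR f0 = e3
byte 1: ad XOR d5 = 78
byte 2: fe XOR 8b = 75
byte 3: 89 XOR ac = 25
byte 4: 79 XOR 55 = 2c
byte 5: aa XOR 8e = 24
byte 6: 1d XOR 23 = 3e
byte 7: 99 XOR 4a = d3
byte 8: 9c XOR bd = 21
byte 9: c0 XOR 8f = 4f
byte 10: 32 XOR cd = ff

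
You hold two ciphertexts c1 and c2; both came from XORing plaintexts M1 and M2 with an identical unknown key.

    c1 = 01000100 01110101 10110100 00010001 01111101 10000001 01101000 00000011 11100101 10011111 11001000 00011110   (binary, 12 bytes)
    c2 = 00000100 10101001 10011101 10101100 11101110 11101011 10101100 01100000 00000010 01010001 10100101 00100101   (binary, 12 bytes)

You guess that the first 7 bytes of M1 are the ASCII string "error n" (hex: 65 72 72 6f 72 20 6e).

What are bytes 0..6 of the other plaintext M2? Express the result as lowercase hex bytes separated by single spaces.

First, c1 ⊕ c2 = (M1 ⊕ K) ⊕ (M2 ⊕ K) = M1 ⊕ M2, so the key drops out. Then M2 = (M1 ⊕ M2) ⊕ M1 over the first 7 bytes.
byte 0: (44 ⊕ 04) ⊕ 65 = 40 ⊕ 65 = 25
byte 1: (75 ⊕ a9) ⊕ 72 = dc ⊕ 72 = ae
byte 2: (b4 ⊕ 9d) ⊕ 72 = 29 ⊕ 72 = 5b
byte 3: (11 ⊕ ac) ⊕ 6f = bd ⊕ 6f = d2
byte 4: (7d ⊕ ee) ⊕ 72 = 93 ⊕ 72 = e1
byte 5: (81 ⊕ eb) ⊕ 20 = 6a ⊕ 20 = 4a
byte 6: (68 ⊕ ac) ⊕ 6e = c4 ⊕ 6e = aa

25 ae 5b d2 e1 4a aa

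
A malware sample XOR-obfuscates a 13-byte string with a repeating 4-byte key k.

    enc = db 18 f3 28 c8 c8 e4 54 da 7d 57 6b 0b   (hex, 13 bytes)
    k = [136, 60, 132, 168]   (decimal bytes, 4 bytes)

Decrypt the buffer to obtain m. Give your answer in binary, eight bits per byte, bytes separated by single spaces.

The 4-byte key repeats, so the effective keystream is 88 3c 84 a8 88 3c 84 a8 88 3c 84 a8 88.
byte 0: db XOR 88 = 53
byte 1: 18 XOR 3c = 24
byte 2: f3 XOR 84 = 77
byte 3: 28 XOR a8 = 80
byte 4: c8 XOR 88 = 40
byte 5: c8 XOR 3c = f4
byte 6: e4 XOR 84 = 60
byte 7: 54 XOR a8 = fc
byte 8: da XOR 88 = 52
byte 9: 7d XOR 3c = 41
byte 10: 57 XOR 84 = d3
byte 11: 6b XOR a8 = c3
byte 12: 0b XOR 88 = 83

01010011 00100100 01110111 10000000 01000000 11110100 01100000 11111100 01010010 01000001 11010011 11000011 10000011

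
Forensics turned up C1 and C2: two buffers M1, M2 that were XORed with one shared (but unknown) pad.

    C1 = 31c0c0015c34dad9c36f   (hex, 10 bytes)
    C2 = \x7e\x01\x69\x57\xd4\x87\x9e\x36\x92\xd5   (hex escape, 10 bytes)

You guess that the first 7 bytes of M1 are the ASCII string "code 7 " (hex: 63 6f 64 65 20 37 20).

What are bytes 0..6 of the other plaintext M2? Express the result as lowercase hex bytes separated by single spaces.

2c ae cd 33 a8 84 64

First, C1 ⊕ C2 = (M1 ⊕ K) ⊕ (M2 ⊕ K) = M1 ⊕ M2, so the key drops out. Then M2 = (M1 ⊕ M2) ⊕ M1 over the first 7 bytes.
byte 0: (31 ^ 7e) ^ 63 = 4f ^ 63 = 2c
byte 1: (c0 ^ 01) ^ 6f = c1 ^ 6f = ae
byte 2: (c0 ^ 69) ^ 64 = a9 ^ 64 = cd
byte 3: (01 ^ 57) ^ 65 = 56 ^ 65 = 33
byte 4: (5c ^ d4) ^ 20 = 88 ^ 20 = a8
byte 5: (34 ^ 87) ^ 37 = b3 ^ 37 = 84
byte 6: (da ^ 9e) ^ 20 = 44 ^ 20 = 64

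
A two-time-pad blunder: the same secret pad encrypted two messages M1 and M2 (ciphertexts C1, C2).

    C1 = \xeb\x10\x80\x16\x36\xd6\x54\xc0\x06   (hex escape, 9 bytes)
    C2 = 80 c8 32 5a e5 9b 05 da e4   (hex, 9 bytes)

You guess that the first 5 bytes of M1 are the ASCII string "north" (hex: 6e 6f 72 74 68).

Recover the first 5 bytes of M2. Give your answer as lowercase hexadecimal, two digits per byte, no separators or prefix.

First, C1 ⊕ C2 = (M1 ⊕ K) ⊕ (M2 ⊕ K) = M1 ⊕ M2, so the key drops out. Then M2 = (M1 ⊕ M2) ⊕ M1 over the first 5 bytes.
byte 0: (eb xor 80) xor 6e = 6b xor 6e = 05
byte 1: (10 xor c8) xor 6f = d8 xor 6f = b7
byte 2: (80 xor 32) xor 72 = b2 xor 72 = c0
byte 3: (16 xor 5a) xor 74 = 4c xor 74 = 38
byte 4: (36 xor e5) xor 68 = d3 xor 68 = bb

05b7c038bb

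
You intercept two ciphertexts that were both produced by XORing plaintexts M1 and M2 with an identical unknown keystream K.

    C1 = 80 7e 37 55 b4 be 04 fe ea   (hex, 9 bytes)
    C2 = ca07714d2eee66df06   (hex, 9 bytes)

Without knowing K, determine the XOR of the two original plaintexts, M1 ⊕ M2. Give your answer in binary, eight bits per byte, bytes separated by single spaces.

C1 ⊕ C2 = (M1 ⊕ K) ⊕ (M2 ⊕ K) = M1 ⊕ M2 — the shared key cancels under XOR.
byte 0: 80 ⊕ ca = 4a
byte 1: 7e ⊕ 07 = 79
byte 2: 37 ⊕ 71 = 46
byte 3: 55 ⊕ 4d = 18
byte 4: b4 ⊕ 2e = 9a
byte 5: be ⊕ ee = 50
byte 6: 04 ⊕ 66 = 62
byte 7: fe ⊕ df = 21
byte 8: ea ⊕ 06 = ec

01001010 01111001 01000110 00011000 10011010 01010000 01100010 00100001 11101100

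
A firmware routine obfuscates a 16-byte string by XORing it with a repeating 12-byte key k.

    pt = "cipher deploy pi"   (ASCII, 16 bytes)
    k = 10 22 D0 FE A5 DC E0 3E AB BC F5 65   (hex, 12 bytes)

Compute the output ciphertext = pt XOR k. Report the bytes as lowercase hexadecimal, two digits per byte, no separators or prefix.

734ba096c0aec05acecc990a6902a097

The 12-byte key repeats, so the effective keystream is 10 22 d0 fe a5 dc e0 3e ab bc f5 65 10 22 d0 fe.
byte 0: 63 XOR 10 = 73
byte 1: 69 XOR 22 = 4b
byte 2: 70 XOR d0 = a0
byte 3: 68 XOR fe = 96
byte 4: 65 XOR a5 = c0
byte 5: 72 XOR dc = ae
byte 6: 20 XOR e0 = c0
byte 7: 64 XOR 3e = 5a
byte 8: 65 XOR ab = ce
byte 9: 70 XOR bc = cc
byte 10: 6c XOR f5 = 99
byte 11: 6f XOR 65 = 0a
byte 12: 79 XOR 10 = 69
byte 13: 20 XOR 22 = 02
byte 14: 70 XOR d0 = a0
byte 15: 69 XOR fe = 97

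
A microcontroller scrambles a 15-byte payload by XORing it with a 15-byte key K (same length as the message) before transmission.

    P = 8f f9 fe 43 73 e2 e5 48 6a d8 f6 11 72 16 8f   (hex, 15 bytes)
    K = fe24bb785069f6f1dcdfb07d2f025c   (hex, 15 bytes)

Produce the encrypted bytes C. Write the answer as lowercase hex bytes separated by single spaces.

XOR is its own inverse, so applying the key byte-wise gives the result directly.
byte 0: 8f ⊕ fe = 71
byte 1: f9 ⊕ 24 = dd
byte 2: fe ⊕ bb = 45
byte 3: 43 ⊕ 78 = 3b
byte 4: 73 ⊕ 50 = 23
byte 5: e2 ⊕ 69 = 8b
byte 6: e5 ⊕ f6 = 13
byte 7: 48 ⊕ f1 = b9
byte 8: 6a ⊕ dc = b6
byte 9: d8 ⊕ df = 07
byte 10: f6 ⊕ b0 = 46
byte 11: 11 ⊕ 7d = 6c
byte 12: 72 ⊕ 2f = 5d
byte 13: 16 ⊕ 02 = 14
byte 14: 8f ⊕ 5c = d3

71 dd 45 3b 23 8b 13 b9 b6 07 46 6c 5d 14 d3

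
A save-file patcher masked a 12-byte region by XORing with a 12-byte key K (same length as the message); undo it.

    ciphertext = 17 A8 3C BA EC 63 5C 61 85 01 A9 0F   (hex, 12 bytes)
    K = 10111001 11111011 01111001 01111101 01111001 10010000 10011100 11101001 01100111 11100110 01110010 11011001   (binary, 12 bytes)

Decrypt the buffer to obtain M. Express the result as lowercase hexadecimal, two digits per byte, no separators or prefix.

XOR is its own inverse, so applying the key byte-wise gives the result directly.
17 xor b9 = ae
a8 xor fb = 53
3c xor 79 = 45
ba xor 7d = c7
ec xor 79 = 95
63 xor 90 = f3
5c xor 9c = c0
61 xor e9 = 88
85 xor 67 = e2
01 xor e6 = e7
a9 xor 72 = db
0f xor d9 = d6

ae5345c795f3c088e2e7dbd6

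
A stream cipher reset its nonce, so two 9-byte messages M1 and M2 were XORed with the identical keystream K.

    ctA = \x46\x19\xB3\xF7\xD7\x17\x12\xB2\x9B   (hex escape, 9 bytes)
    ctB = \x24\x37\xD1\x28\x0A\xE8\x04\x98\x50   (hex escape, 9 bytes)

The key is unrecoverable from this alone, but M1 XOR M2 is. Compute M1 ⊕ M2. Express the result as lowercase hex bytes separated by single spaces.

62 2e 62 df dd ff 16 2a cb

ctA ⊕ ctB = (M1 ⊕ K) ⊕ (M2 ⊕ K) = M1 ⊕ M2 — the shared key cancels under XOR.
46 ⊕ 24 = 62
19 ⊕ 37 = 2e
b3 ⊕ d1 = 62
f7 ⊕ 28 = df
d7 ⊕ 0a = dd
17 ⊕ e8 = ff
12 ⊕ 04 = 16
b2 ⊕ 98 = 2a
9b ⊕ 50 = cb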